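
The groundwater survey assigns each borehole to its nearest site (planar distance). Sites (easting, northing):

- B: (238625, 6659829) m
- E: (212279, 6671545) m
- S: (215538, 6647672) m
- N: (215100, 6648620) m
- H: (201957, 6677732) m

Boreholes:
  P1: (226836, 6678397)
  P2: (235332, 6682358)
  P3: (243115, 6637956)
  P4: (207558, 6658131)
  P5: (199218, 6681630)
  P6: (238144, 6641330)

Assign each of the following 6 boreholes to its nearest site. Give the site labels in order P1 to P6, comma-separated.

E, B, B, N, H, B

P1 → E (d²=258856153.00)
P2 → B (d²=518399690.00)
P3 → B (d²=498588229.00)
P4 → N (d²=147340885.00)
P5 → H (d²=22696525.00)
P6 → B (d²=342444362.00)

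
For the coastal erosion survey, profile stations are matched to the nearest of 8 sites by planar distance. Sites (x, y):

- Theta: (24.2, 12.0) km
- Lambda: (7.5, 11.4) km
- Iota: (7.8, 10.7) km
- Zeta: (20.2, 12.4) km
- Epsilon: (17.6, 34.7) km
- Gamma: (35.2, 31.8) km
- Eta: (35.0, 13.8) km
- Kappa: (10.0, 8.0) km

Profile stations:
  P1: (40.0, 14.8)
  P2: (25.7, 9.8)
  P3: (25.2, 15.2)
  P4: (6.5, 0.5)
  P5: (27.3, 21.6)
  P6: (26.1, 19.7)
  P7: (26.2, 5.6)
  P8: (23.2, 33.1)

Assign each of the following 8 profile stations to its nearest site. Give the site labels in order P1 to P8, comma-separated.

P1 → Eta (d²=26.00)
P2 → Theta (d²=7.09)
P3 → Theta (d²=11.24)
P4 → Kappa (d²=68.50)
P5 → Theta (d²=101.77)
P6 → Theta (d²=62.90)
P7 → Theta (d²=44.96)
P8 → Epsilon (d²=33.92)

Eta, Theta, Theta, Kappa, Theta, Theta, Theta, Epsilon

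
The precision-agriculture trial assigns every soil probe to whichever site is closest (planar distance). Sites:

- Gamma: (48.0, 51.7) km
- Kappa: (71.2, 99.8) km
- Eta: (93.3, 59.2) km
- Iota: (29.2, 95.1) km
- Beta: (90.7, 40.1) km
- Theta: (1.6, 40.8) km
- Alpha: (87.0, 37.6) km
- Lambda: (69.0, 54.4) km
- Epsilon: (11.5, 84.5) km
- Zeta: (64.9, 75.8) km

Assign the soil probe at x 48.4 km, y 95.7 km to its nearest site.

Iota

Squared distances to each site:
Gamma: 1936.160; Kappa: 536.650; Eta: 3348.260; Iota: 369.000; Beta: 4880.650; Theta: 5204.250; Alpha: 4865.570; Lambda: 2130.050; Epsilon: 1487.050; Zeta: 668.260.
Minimum at Iota.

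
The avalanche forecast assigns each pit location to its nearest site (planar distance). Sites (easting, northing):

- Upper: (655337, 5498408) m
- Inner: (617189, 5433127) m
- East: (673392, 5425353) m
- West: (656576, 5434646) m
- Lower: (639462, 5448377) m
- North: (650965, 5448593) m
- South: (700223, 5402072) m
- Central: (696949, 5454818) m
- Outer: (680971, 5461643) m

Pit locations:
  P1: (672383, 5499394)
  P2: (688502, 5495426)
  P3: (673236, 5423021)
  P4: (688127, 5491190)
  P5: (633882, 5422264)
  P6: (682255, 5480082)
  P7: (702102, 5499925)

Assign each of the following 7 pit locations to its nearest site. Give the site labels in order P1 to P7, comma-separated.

Upper, Upper, East, Outer, Inner, Outer, Outer

P1 → Upper (d²=291538312.00)
P2 → Upper (d²=1108809549.00)
P3 → East (d²=5462560.00)
P4 → Outer (d²=924233545.00)
P5 → Inner (d²=396661018.00)
P6 → Outer (d²=341645377.00)
P7 → Outer (d²=1912030685.00)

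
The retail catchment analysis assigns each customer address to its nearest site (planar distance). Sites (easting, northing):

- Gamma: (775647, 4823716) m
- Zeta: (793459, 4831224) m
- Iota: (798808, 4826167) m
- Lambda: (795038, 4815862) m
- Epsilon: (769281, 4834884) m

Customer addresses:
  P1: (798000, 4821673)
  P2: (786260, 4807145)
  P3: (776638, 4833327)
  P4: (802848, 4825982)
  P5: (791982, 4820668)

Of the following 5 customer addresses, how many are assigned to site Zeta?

P1 → Iota
P2 → Lambda
P3 → Epsilon
P4 → Iota
P5 → Lambda
0 of the 5 go to Zeta.

0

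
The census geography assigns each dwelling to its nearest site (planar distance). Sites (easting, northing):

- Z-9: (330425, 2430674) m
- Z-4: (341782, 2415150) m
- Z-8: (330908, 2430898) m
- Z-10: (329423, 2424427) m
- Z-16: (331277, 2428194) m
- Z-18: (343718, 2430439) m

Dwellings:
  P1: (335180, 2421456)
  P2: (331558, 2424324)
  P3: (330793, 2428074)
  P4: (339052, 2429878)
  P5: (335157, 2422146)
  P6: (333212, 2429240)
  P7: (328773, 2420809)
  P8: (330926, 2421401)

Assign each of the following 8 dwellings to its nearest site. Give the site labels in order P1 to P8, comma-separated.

Z-10, Z-10, Z-16, Z-18, Z-10, Z-16, Z-10, Z-10

P1 → Z-10 (d²=41969890.00)
P2 → Z-10 (d²=4568834.00)
P3 → Z-16 (d²=248656.00)
P4 → Z-18 (d²=22086277.00)
P5 → Z-10 (d²=38081717.00)
P6 → Z-16 (d²=4838341.00)
P7 → Z-10 (d²=13512424.00)
P8 → Z-10 (d²=11415685.00)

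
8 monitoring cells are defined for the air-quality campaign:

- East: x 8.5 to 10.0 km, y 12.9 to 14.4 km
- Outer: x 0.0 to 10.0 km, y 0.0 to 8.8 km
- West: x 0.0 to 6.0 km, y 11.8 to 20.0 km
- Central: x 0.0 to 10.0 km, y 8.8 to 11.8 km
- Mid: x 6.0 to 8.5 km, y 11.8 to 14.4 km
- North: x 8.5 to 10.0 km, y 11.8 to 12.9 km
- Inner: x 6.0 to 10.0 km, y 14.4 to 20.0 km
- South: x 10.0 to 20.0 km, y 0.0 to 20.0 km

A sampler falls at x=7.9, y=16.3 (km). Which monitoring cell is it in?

The point has x = 7.9 and y = 16.3.
Only Inner satisfies 6.0 ≤ x ≤ 10.0 and 14.4 ≤ y ≤ 20.0.

Inner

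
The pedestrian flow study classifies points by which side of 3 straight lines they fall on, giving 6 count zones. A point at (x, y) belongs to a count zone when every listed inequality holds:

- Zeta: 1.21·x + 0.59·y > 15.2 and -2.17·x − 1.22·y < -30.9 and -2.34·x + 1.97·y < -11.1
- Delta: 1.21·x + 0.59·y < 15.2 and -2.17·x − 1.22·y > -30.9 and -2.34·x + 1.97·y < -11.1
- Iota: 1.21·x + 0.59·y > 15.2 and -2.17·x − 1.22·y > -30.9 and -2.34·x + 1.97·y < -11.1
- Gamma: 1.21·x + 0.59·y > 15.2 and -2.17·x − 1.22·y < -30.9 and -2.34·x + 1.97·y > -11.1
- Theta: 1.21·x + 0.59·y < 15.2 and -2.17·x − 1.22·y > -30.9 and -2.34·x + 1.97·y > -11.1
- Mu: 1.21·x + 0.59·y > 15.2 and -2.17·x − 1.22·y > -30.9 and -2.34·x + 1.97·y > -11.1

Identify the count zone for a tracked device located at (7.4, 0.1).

1.21·7.4 + 0.59·0.1 = 9.013, which is < 15.2
-2.17·7.4 − 1.22·0.1 = -16.180, which is > -30.9
-2.34·7.4 + 1.97·0.1 = -17.119, which is < -11.1
This sign pattern matches Delta.

Delta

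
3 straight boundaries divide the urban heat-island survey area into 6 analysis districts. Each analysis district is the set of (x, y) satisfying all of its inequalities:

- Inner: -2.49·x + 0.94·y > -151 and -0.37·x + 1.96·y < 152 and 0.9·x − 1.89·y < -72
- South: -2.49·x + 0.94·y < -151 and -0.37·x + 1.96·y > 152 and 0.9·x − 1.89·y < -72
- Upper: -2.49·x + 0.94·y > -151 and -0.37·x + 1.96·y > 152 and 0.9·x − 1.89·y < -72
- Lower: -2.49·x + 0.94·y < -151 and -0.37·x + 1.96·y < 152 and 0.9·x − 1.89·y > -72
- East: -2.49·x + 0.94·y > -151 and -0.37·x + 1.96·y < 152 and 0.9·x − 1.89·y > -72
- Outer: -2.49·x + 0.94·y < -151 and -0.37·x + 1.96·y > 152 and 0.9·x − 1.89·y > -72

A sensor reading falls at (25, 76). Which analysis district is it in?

-2.49·25 + 0.94·76 = 9.190, which is > -151
-0.37·25 + 1.96·76 = 139.710, which is < 152
0.9·25 − 1.89·76 = -121.140, which is < -72
This sign pattern matches Inner.

Inner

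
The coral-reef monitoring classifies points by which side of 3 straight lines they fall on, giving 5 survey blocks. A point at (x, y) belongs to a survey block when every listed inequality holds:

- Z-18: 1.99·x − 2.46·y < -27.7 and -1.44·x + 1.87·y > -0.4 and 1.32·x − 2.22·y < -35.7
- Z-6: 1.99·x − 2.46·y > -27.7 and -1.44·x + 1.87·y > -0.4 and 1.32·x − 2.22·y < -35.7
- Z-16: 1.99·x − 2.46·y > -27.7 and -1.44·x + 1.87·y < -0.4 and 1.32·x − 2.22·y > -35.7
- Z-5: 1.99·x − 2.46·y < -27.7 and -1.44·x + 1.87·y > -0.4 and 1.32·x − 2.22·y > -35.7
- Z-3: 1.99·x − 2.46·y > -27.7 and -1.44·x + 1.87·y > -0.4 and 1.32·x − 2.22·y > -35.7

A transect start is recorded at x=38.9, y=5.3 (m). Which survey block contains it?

Z-16

1.99·38.9 − 2.46·5.3 = 64.373, which is > -27.7
-1.44·38.9 + 1.87·5.3 = -46.105, which is < -0.4
1.32·38.9 − 2.22·5.3 = 39.582, which is > -35.7
This sign pattern matches Z-16.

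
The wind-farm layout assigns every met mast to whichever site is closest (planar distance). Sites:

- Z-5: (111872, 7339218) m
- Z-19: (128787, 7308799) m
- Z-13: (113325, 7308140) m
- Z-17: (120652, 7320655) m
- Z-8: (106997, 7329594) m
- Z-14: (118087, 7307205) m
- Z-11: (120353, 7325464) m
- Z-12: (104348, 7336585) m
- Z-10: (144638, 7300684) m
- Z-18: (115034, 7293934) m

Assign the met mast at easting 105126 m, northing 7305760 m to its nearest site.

Squared distances to each site:
Z-5: 1164946280.000; Z-19: 569078442.000; Z-13: 72888001.000; Z-17: 462917701.000; Z-8: 571560197.000; Z-14: 170075546.000; Z-11: 620109145.000; Z-12: 950785909.000; Z-10: 1586963920.000; Z-18: 238022740.000.
Minimum at Z-13.

Z-13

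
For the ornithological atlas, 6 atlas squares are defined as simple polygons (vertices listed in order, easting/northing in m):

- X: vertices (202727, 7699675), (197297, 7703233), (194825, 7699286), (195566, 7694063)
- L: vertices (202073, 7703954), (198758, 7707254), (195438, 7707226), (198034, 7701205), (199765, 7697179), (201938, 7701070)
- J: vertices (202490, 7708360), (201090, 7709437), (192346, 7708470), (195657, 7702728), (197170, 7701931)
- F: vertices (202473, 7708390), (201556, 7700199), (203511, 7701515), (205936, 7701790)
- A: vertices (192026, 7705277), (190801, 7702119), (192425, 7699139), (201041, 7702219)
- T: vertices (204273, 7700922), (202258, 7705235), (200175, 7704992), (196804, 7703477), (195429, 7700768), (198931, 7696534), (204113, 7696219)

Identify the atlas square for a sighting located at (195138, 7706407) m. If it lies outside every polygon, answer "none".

Cast a ray rightward from (195138, 7706407). For each polygon, the edges (by vertex number in listed order) whose endpoints lie on opposite sides of northing = 7706407, where each meets that height, and whether that is right or left of the point:
X: no edge straddles that height → 0 crossings.
L: 1–2 at easting≈199608.9 (right), 3–4 at easting≈195791.1 (right) → 2 crossings.
J: 3–4 at easting≈193535.6 (left), 5–1 at easting≈200873.9 (right) → 1 crossing.
F: 1–2 at easting≈202251.0 (right), 4–1 at easting≈203513.5 (right) → 2 crossings.
A: no edge straddles that height → 0 crossings.
T: no edge straddles that height → 0 crossings.
Only J has an odd count, so the point is inside J.

J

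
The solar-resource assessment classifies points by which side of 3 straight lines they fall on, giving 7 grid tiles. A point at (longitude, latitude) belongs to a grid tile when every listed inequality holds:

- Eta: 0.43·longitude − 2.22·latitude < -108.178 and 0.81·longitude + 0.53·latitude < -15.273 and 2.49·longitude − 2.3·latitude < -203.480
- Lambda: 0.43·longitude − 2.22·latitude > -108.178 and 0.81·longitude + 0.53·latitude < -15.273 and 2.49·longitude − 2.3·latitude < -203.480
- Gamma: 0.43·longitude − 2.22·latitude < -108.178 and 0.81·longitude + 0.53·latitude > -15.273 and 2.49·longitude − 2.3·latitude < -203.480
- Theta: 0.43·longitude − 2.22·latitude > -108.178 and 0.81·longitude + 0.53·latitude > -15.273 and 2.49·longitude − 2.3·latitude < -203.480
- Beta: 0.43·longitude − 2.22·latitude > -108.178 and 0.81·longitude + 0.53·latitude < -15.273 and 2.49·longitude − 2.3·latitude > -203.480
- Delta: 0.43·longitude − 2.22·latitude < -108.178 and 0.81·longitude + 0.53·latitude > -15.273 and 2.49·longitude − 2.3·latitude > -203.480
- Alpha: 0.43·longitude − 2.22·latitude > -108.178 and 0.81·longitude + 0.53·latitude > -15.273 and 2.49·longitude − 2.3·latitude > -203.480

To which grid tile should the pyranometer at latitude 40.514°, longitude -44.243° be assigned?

0.43·-44.243 − 2.22·40.514 = -108.966, which is < -108.178
0.81·-44.243 + 0.53·40.514 = -14.364, which is > -15.273
2.49·-44.243 − 2.3·40.514 = -203.347, which is > -203.480
This sign pattern matches Delta.

Delta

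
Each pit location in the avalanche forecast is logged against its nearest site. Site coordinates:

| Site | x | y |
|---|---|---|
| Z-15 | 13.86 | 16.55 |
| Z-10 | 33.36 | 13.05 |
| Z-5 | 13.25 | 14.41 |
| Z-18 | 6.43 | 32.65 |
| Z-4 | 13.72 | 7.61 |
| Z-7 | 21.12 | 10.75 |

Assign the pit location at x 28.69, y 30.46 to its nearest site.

Squared distances to each site:
Z-15: 413.417; Z-10: 324.917; Z-5: 495.996; Z-18: 500.304; Z-4: 746.223; Z-7: 445.789.
Minimum at Z-10.

Z-10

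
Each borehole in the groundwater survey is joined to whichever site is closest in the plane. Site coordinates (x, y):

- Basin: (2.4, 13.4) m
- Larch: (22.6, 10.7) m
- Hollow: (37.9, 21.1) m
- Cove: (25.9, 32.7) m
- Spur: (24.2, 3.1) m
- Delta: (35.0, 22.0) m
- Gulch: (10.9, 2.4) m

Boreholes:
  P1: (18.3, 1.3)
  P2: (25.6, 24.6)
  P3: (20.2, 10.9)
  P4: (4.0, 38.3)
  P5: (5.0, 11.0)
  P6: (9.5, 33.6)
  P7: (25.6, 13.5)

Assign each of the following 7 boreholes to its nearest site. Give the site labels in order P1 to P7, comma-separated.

P1 → Spur (d²=38.05)
P2 → Cove (d²=65.70)
P3 → Larch (d²=5.80)
P4 → Cove (d²=510.97)
P5 → Basin (d²=12.52)
P6 → Cove (d²=269.77)
P7 → Larch (d²=16.84)

Spur, Cove, Larch, Cove, Basin, Cove, Larch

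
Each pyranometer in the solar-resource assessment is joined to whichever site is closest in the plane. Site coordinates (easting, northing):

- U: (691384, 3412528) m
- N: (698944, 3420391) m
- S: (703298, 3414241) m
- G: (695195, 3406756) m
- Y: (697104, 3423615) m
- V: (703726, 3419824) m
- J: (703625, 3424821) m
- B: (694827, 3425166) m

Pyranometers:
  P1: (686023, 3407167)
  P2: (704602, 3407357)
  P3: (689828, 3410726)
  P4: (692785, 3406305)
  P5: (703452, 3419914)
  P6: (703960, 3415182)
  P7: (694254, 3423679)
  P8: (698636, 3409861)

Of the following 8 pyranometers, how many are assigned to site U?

2

P1 → U
P2 → S
P3 → U
P4 → G
P5 → V
P6 → S
P7 → B
P8 → G
2 of the 8 go to U.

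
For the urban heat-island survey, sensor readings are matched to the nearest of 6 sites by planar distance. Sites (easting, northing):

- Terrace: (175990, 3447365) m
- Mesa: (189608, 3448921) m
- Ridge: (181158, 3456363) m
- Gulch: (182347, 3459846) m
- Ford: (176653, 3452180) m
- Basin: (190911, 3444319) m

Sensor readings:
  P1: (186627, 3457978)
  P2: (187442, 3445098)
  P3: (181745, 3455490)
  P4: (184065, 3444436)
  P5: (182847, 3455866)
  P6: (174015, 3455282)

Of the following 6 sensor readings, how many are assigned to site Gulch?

1

P1 → Gulch
P2 → Basin
P3 → Ridge
P4 → Basin
P5 → Ridge
P6 → Ford
1 of the 6 goes to Gulch.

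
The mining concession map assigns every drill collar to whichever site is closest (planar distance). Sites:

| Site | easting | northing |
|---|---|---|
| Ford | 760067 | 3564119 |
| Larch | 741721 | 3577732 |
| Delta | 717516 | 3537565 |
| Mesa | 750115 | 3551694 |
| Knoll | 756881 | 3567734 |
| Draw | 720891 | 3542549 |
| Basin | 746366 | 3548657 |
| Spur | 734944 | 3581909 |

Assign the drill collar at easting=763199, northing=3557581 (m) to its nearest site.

Squared distances to each site:
Ford: 52554868.000; Larch: 867367285.000; Delta: 2487576745.000; Mesa: 205847825.000; Knoll: 143000533.000; Draw: 2015927888.000; Basin: 362987665.000; Spur: 1390196609.000.
Minimum at Ford.

Ford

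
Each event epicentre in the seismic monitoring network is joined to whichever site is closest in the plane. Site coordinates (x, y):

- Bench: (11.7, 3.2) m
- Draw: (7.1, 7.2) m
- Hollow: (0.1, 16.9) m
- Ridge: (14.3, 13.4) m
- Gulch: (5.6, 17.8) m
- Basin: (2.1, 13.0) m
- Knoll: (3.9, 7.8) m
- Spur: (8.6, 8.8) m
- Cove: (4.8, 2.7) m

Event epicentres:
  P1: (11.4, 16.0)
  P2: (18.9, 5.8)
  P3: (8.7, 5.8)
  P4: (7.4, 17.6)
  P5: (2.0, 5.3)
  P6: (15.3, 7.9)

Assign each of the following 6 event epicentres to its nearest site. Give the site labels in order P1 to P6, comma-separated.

P1 → Ridge (d²=15.17)
P2 → Bench (d²=58.60)
P3 → Draw (d²=4.52)
P4 → Gulch (d²=3.28)
P5 → Knoll (d²=9.86)
P6 → Ridge (d²=31.25)

Ridge, Bench, Draw, Gulch, Knoll, Ridge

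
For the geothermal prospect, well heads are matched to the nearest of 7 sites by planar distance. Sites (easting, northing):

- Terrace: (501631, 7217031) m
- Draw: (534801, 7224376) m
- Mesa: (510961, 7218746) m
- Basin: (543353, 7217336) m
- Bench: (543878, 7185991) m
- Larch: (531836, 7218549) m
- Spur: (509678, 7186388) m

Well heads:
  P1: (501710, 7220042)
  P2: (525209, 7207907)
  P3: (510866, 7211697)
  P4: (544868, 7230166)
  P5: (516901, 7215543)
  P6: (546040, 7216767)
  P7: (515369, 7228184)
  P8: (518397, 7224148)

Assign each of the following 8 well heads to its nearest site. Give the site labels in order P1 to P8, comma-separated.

P1 → Terrace (d²=9072362.00)
P2 → Larch (d²=157169293.00)
P3 → Mesa (d²=49697426.00)
P4 → Draw (d²=134868589.00)
P5 → Mesa (d²=45542809.00)
P6 → Basin (d²=7543730.00)
P7 → Mesa (d²=108506308.00)
P8 → Mesa (d²=84475700.00)

Terrace, Larch, Mesa, Draw, Mesa, Basin, Mesa, Mesa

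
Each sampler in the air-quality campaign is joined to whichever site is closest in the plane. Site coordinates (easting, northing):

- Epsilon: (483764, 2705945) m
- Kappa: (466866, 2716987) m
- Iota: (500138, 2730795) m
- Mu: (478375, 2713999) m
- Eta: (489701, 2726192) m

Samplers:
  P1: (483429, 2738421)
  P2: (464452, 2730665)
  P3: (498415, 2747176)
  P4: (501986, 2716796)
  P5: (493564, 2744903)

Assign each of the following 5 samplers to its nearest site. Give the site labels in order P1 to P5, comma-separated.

Eta, Kappa, Iota, Iota, Iota

P1 → Eta (d²=188886425.00)
P2 → Kappa (d²=192915080.00)
P3 → Iota (d²=271305890.00)
P4 → Iota (d²=199387105.00)
P5 → Iota (d²=242253140.00)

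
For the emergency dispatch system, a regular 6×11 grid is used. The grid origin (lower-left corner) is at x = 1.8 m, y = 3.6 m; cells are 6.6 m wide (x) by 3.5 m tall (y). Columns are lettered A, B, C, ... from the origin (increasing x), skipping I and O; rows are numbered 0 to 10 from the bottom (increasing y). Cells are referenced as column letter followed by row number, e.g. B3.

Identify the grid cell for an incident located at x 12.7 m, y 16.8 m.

B3

Column index: ⌊(12.7 − 1.8) / 6.6⌋ = ⌊1.652⌋ = 1 → column B
Row offset from origin: ⌊(16.8 − 3.6) / 3.5⌋ = ⌊3.771⌋ = 3 → row 3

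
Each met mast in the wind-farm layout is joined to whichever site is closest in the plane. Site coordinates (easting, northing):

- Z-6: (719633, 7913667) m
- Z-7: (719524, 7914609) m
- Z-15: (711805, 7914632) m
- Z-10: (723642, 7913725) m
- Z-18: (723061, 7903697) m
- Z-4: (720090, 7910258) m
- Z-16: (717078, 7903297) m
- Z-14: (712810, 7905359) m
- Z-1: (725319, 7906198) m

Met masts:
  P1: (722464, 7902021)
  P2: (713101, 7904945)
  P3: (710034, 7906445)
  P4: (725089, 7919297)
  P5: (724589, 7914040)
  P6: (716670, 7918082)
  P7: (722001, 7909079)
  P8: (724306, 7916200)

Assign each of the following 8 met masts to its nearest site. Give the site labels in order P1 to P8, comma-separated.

Z-18, Z-14, Z-14, Z-10, Z-10, Z-7, Z-4, Z-10

P1 → Z-18 (d²=3165385.00)
P2 → Z-14 (d²=256077.00)
P3 → Z-14 (d²=8885572.00)
P4 → Z-10 (d²=33140993.00)
P5 → Z-10 (d²=996034.00)
P6 → Z-7 (d²=20207045.00)
P7 → Z-4 (d²=5041962.00)
P8 → Z-10 (d²=6566521.00)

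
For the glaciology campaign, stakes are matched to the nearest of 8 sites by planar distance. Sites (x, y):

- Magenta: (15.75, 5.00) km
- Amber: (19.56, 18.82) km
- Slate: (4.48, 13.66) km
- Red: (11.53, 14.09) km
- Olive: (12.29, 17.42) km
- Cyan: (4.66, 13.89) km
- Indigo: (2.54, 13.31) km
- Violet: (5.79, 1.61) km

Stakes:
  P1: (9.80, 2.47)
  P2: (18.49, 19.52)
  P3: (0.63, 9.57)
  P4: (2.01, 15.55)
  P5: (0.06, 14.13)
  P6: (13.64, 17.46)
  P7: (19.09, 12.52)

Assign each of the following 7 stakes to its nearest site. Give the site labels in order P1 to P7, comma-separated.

P1 → Violet (d²=16.82)
P2 → Amber (d²=1.63)
P3 → Indigo (d²=17.64)
P4 → Indigo (d²=5.30)
P5 → Indigo (d²=6.82)
P6 → Olive (d²=1.82)
P7 → Amber (d²=39.91)

Violet, Amber, Indigo, Indigo, Indigo, Olive, Amber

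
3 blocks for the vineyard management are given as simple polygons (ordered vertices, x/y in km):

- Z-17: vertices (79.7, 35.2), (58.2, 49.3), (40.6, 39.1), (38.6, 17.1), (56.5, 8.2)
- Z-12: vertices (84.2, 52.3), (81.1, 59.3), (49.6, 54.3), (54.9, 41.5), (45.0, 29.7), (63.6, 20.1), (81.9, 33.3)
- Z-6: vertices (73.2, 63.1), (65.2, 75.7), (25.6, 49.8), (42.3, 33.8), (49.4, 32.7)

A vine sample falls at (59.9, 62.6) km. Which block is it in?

Cast a ray rightward from (59.9, 62.6). For each polygon, the edges (by vertex number in listed order) whose endpoints lie on opposite sides of y = 62.6, where each meets that height, and whether that is right or left of the point:
Z-17: no edge straddles that height → 0 crossings.
Z-12: no edge straddles that height → 0 crossings.
Z-6: 2–3 at x≈45.17 (left), 5–1 at x≈72.81 (right) → 1 crossing.
Only Z-6 has an odd count, so the point is inside Z-6.

Z-6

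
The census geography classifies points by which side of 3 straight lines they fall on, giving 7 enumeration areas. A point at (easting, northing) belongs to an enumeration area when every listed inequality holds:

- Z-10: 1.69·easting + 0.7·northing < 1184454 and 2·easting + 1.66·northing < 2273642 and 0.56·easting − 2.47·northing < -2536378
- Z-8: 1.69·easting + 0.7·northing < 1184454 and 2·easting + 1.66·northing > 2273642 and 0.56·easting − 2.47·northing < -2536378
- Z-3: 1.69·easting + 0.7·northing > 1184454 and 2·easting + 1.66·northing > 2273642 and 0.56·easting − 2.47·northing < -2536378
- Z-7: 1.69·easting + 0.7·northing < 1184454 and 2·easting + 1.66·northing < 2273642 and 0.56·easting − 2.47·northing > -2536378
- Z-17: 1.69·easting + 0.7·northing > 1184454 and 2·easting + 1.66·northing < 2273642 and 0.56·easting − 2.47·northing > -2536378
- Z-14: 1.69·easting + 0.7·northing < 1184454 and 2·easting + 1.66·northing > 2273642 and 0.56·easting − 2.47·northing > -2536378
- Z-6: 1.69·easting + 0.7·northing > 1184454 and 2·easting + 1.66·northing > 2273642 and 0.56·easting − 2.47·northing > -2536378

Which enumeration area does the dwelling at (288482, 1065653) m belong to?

Z-6

1.69·288482 + 0.7·1065653 = 1233491.680, which is > 1184454
2·288482 + 1.66·1065653 = 2345947.980, which is > 2273642
0.56·288482 − 2.47·1065653 = -2470612.990, which is > -2536378
This sign pattern matches Z-6.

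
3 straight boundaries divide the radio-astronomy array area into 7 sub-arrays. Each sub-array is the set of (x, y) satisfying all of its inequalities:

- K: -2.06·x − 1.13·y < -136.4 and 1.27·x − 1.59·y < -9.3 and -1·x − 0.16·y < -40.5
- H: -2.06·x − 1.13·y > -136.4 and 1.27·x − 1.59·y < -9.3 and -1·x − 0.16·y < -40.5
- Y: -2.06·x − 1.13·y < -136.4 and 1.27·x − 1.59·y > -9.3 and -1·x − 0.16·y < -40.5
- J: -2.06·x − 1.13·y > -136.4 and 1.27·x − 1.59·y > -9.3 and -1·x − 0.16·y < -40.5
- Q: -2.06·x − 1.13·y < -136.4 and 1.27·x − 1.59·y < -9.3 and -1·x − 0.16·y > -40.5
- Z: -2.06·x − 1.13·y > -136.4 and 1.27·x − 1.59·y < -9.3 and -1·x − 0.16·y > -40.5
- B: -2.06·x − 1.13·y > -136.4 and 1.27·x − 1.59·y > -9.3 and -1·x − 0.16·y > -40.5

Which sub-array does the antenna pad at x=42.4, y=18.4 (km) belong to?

J

-2.06·42.4 − 1.13·18.4 = -108.136, which is > -136.4
1.27·42.4 − 1.59·18.4 = 24.592, which is > -9.3
-1·42.4 − 0.16·18.4 = -45.344, which is < -40.5
This sign pattern matches J.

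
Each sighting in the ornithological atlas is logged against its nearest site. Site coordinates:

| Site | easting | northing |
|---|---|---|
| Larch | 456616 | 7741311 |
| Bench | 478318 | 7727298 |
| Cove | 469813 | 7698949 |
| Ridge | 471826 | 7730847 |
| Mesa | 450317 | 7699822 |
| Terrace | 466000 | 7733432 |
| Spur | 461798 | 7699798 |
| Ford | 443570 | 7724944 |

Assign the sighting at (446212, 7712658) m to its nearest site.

Ford

Squared distances to each site:
Larch: 929237625.000; Bench: 1245124836.000; Cove: 744943882.000; Ridge: 986916717.000; Mesa: 181613921.000; Terrace: 823124020.000; Spur: 408302996.000; Ford: 157925960.000.
Minimum at Ford.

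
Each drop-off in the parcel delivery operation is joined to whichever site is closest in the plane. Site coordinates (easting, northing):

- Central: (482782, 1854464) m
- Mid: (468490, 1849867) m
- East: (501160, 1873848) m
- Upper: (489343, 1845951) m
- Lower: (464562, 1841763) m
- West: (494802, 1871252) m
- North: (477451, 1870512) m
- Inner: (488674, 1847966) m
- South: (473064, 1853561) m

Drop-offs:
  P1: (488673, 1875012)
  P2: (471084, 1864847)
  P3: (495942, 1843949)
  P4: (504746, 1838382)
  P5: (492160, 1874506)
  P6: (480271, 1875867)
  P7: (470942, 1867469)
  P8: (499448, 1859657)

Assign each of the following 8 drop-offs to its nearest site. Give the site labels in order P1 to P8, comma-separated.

West, North, Upper, Upper, West, North, North, West

P1 → West (d²=51702241.00)
P2 → North (d²=72630914.00)
P3 → Upper (d²=47554805.00)
P4 → Upper (d²=294542170.00)
P5 → West (d²=17568680.00)
P6 → North (d²=36628425.00)
P7 → North (d²=51626930.00)
P8 → West (d²=156029341.00)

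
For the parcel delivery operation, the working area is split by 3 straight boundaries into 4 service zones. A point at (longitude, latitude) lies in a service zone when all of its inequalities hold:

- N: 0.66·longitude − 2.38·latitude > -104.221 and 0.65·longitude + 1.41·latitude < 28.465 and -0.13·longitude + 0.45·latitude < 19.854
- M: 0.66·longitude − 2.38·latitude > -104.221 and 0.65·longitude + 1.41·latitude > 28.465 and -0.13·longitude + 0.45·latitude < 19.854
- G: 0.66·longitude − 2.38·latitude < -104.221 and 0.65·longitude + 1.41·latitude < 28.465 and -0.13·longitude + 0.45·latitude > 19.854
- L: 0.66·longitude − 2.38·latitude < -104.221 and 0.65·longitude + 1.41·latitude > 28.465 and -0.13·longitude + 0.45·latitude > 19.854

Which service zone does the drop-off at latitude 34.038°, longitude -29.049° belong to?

0.66·-29.049 − 2.38·34.038 = -100.183, which is > -104.221
0.65·-29.049 + 1.41·34.038 = 29.112, which is > 28.465
-0.13·-29.049 + 0.45·34.038 = 19.093, which is < 19.854
This sign pattern matches M.

M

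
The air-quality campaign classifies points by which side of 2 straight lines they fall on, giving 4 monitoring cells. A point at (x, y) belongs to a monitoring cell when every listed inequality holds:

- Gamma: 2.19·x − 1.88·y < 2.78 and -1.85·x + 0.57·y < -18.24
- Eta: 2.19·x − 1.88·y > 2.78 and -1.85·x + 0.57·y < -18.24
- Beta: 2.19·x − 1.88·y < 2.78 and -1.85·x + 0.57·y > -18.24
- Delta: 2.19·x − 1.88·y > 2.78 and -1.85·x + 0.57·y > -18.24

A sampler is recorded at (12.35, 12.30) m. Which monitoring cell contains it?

Delta

2.19·12.35 − 1.88·12.30 = 3.922, which is > 2.78
-1.85·12.35 + 0.57·12.30 = -15.837, which is > -18.24
This sign pattern matches Delta.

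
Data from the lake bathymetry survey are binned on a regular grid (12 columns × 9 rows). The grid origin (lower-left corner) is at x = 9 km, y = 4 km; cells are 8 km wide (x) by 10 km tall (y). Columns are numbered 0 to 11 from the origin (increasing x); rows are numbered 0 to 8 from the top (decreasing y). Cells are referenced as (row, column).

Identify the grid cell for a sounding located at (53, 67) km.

Column index: ⌊(53 − 9) / 8⌋ = ⌊5.500⌋ = 5
Row offset from origin: ⌊(67 − 4) / 10⌋ = ⌊6.300⌋ = 6 → row 2 (counted from top)

(2, 5)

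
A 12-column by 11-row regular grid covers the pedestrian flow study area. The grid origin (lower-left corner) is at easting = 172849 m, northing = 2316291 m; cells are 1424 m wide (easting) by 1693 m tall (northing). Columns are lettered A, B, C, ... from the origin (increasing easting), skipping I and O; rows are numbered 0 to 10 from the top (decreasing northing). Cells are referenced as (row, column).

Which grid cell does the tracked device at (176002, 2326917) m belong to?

Column index: ⌊(176002 − 172849) / 1424⌋ = ⌊2.214⌋ = 2 → column C
Row offset from origin: ⌊(2326917 − 2316291) / 1693⌋ = ⌊6.276⌋ = 6 → row 4 (counted from top)

(4, C)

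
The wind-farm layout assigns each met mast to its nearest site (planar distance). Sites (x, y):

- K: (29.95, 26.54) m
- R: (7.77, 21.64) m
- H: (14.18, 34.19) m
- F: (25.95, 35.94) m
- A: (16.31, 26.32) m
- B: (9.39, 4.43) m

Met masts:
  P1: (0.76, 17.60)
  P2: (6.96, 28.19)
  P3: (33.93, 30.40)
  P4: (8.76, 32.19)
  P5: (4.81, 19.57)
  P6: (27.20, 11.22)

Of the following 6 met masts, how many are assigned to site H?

P1 → R
P2 → R
P3 → K
P4 → H
P5 → R
P6 → K
1 of the 6 goes to H.

1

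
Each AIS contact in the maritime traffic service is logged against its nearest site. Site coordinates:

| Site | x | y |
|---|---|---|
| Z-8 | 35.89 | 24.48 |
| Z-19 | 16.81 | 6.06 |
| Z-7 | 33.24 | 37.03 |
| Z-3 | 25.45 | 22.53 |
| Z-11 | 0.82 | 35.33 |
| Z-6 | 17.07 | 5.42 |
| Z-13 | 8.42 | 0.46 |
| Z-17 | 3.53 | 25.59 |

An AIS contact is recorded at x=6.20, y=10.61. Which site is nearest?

Z-13

Squared distances to each site:
Z-8: 1073.873; Z-19: 133.275; Z-7: 1429.178; Z-3: 512.649; Z-11: 640.023; Z-6: 145.093; Z-13: 107.951; Z-17: 231.529.
Minimum at Z-13.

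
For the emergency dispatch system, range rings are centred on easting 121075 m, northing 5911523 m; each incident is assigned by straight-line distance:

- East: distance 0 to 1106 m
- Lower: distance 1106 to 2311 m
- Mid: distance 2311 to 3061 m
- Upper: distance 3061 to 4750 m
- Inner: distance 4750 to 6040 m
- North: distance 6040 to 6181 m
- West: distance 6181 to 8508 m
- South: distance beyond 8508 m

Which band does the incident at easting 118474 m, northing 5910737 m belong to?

Mid

Distance = √((118474−121075)² + (5910737−5911523)²) = √(6765201.000 + 617796.000) = 2717.167 m.
2311 ≤ 2717.167 < 3061 → Mid.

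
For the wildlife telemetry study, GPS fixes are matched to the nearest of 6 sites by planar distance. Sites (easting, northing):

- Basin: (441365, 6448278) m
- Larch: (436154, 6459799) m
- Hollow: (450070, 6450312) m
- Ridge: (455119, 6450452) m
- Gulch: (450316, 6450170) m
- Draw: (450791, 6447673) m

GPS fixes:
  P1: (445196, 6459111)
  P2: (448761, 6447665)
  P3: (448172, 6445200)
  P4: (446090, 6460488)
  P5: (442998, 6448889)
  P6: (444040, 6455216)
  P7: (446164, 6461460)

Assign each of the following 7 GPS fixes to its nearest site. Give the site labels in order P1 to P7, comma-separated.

Larch, Draw, Draw, Larch, Basin, Basin, Larch

P1 → Larch (d²=82231108.00)
P2 → Draw (d²=4120964.00)
P3 → Draw (d²=12974890.00)
P4 → Larch (d²=99198817.00)
P5 → Basin (d²=3040010.00)
P6 → Basin (d²=55291469.00)
P7 → Larch (d²=102959021.00)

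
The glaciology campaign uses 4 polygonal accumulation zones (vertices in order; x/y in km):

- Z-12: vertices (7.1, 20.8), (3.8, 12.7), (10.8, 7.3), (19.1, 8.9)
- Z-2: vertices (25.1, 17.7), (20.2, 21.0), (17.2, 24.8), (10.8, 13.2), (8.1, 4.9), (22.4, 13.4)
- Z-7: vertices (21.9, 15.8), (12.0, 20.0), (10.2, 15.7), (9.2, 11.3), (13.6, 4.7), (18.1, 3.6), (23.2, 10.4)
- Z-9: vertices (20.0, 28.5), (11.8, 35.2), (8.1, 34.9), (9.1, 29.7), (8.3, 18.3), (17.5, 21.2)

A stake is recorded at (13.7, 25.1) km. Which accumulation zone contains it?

Cast a ray rightward from (13.7, 25.1). For each polygon, the edges (by vertex number in listed order) whose endpoints lie on opposite sides of y = 25.1, where each meets that height, and whether that is right or left of the point:
Z-12: no edge straddles that height → 0 crossings.
Z-2: no edge straddles that height → 0 crossings.
Z-7: no edge straddles that height → 0 crossings.
Z-9: 4–5 at x≈8.78 (left), 6–1 at x≈18.84 (right) → 1 crossing.
Only Z-9 has an odd count, so the point is inside Z-9.

Z-9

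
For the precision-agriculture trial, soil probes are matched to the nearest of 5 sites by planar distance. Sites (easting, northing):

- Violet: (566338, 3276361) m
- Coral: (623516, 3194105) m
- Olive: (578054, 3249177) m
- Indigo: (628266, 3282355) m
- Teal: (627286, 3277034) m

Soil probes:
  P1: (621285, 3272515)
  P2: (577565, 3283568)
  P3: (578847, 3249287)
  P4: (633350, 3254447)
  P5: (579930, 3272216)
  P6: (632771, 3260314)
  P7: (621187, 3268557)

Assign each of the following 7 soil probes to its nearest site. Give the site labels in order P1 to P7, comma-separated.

P1 → Teal (d²=56433362.00)
P2 → Violet (d²=177986378.00)
P3 → Olive (d²=640949.00)
P4 → Teal (d²=546944665.00)
P5 → Violet (d²=201923489.00)
P6 → Teal (d²=309643625.00)
P7 → Teal (d²=109057330.00)

Teal, Violet, Olive, Teal, Violet, Teal, Teal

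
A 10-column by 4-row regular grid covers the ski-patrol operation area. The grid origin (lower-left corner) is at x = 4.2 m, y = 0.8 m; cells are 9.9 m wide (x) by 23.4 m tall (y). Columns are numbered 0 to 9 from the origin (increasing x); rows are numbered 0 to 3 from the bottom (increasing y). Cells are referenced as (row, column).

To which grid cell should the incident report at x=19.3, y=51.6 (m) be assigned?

(2, 1)

Column index: ⌊(19.3 − 4.2) / 9.9⌋ = ⌊1.525⌋ = 1
Row offset from origin: ⌊(51.6 − 0.8) / 23.4⌋ = ⌊2.171⌋ = 2 → row 2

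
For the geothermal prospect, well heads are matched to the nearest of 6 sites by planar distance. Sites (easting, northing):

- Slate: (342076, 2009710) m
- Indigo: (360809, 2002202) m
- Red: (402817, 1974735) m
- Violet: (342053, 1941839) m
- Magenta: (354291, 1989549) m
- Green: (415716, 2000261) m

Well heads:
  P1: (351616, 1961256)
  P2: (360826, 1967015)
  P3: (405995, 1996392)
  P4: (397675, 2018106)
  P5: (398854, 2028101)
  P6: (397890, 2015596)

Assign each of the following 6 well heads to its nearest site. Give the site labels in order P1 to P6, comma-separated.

Violet, Magenta, Green, Green, Green, Green

P1 → Violet (d²=468470858.00)
P2 → Magenta (d²=550487381.00)
P3 → Green (d²=109467002.00)
P4 → Green (d²=643921706.00)
P5 → Green (d²=1059392644.00)
P6 → Green (d²=552928501.00)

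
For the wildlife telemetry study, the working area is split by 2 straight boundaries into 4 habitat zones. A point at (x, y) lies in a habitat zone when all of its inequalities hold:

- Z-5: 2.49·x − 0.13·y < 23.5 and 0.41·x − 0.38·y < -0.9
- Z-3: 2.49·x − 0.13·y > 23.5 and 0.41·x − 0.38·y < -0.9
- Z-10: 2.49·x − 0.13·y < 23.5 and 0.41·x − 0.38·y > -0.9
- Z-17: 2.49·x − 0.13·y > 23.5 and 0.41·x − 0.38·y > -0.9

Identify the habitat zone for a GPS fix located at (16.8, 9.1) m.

Z-17

2.49·16.8 − 0.13·9.1 = 40.649, which is > 23.5
0.41·16.8 − 0.38·9.1 = 3.430, which is > -0.9
This sign pattern matches Z-17.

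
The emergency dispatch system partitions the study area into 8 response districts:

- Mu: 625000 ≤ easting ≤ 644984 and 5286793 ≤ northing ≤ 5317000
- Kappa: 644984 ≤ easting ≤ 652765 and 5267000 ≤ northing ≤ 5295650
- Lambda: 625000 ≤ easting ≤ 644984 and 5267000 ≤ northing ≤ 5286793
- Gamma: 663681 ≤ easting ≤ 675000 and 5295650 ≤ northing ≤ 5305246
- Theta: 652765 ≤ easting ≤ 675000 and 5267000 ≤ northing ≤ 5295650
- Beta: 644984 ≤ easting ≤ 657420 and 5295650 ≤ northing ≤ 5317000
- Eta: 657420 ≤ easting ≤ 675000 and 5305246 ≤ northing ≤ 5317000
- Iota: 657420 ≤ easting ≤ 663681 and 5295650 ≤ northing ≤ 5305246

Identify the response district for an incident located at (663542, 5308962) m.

Eta

The point has easting = 663542 and northing = 5308962.
Only Eta satisfies 657420 ≤ easting ≤ 675000 and 5305246 ≤ northing ≤ 5317000.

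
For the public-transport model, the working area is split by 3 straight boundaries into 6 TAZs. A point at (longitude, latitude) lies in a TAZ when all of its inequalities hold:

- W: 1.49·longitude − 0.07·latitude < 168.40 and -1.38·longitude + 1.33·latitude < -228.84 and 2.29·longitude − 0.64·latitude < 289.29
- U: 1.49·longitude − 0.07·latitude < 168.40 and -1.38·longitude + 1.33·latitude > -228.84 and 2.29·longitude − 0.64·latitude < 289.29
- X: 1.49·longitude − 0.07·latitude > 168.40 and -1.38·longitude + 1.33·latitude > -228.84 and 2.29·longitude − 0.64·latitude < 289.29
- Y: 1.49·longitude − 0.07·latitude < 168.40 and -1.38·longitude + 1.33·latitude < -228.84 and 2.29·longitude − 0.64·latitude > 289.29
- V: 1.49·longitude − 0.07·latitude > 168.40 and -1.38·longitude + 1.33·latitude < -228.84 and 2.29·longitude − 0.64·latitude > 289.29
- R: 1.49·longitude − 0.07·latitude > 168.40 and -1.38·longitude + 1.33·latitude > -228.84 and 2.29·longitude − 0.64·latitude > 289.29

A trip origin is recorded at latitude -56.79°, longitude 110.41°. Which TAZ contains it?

1.49·110.41 − 0.07·-56.79 = 168.486, which is > 168.40
-1.38·110.41 + 1.33·-56.79 = -227.896, which is > -228.84
2.29·110.41 − 0.64·-56.79 = 289.185, which is < 289.29
This sign pattern matches X.

X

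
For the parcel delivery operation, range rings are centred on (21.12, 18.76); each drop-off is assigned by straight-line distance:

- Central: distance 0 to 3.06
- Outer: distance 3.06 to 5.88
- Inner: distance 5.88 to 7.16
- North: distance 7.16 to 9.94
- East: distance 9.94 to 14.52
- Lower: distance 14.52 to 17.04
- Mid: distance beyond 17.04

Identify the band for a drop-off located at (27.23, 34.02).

Distance = √((27.23−21.12)² + (34.02−18.76)²) = √(37.332 + 232.868) = 16.438.
14.52 ≤ 16.438 < 17.04 → Lower.

Lower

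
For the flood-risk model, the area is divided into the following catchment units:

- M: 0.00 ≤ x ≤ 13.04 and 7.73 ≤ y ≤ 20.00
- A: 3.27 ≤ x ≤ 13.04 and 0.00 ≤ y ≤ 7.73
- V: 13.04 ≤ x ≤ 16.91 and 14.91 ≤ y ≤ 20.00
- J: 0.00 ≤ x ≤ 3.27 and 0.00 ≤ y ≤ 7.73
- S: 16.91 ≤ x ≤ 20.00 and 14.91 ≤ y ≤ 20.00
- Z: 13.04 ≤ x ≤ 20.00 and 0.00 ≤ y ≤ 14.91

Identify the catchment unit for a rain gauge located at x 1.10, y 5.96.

The point has x = 1.10 and y = 5.96.
Only J satisfies 0.00 ≤ x ≤ 3.27 and 0.00 ≤ y ≤ 7.73.

J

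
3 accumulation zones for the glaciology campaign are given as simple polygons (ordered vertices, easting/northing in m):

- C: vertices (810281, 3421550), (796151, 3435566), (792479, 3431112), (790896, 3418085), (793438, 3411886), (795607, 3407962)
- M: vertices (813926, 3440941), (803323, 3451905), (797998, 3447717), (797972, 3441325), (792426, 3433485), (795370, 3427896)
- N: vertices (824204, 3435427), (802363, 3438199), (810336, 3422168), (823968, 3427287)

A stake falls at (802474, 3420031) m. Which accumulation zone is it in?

C

Cast a ray rightward from (802474, 3420031). For each polygon, the edges (by vertex number in listed order) whose endpoints lie on opposite sides of northing = 3420031, where each meets that height, and whether that is right or left of the point:
C: 3–4 at easting≈791132.5 (left), 6–1 at easting≈808640.6 (right) → 1 crossing.
M: no edge straddles that height → 0 crossings.
N: no edge straddles that height → 0 crossings.
Only C has an odd count, so the point is inside C.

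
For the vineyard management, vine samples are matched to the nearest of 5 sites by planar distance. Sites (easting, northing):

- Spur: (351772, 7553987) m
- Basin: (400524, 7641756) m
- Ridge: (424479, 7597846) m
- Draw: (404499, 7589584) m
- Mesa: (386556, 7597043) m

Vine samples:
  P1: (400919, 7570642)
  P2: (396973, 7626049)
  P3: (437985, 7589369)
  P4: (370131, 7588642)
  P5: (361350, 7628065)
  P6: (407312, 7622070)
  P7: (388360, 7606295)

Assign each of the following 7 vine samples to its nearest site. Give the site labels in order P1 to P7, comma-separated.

Draw, Basin, Ridge, Mesa, Mesa, Basin, Mesa

P1 → Draw (d²=371615764.00)
P2 → Basin (d²=259319450.00)
P3 → Ridge (d²=254271565.00)
P4 → Mesa (d²=340357426.00)
P5 → Mesa (d²=1597706920.00)
P6 → Basin (d²=433615540.00)
P7 → Mesa (d²=88853920.00)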